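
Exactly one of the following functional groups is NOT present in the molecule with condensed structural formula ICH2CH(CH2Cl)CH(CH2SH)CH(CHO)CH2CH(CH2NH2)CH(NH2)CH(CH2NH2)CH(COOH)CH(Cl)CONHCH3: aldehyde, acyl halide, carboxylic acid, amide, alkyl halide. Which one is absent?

acyl halide

alkyl halide: present (ICH2 — halogen on an sp³ carbon → alkyl halide).
amide: present (CONHCH3 — –C(=O)NHCH3: carbonyl C bonded to C and to N → amide (the N is not an amine)).
aldehyde: present (CH(CHO) — pendant –CHO: carbonyl C bonded to C and H → aldehyde).
carboxylic acid: present (CH(COOH) — pendant –COOH: carbonyl C bonded to C and –OH → carboxylic acid).
acyl halide: no segment matches this pattern.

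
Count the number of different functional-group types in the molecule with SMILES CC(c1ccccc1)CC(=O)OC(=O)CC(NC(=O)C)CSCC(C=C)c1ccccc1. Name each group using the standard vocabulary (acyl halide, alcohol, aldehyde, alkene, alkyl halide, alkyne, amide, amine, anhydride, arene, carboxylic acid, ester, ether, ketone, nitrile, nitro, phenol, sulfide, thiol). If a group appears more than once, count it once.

5

pendant –C6H5: benzene ring → arene.
two acyl groups sharing one oxygen, –C(=O)–O–C(=O)– → anhydride.
pendant –NHC(=O)CH3: N bonded to a carbonyl → amide (not amine).
C–S–C linkage → sulfide (thioether).
pendant –CH=CH2: C=C double bond → alkene.
–C6H5 phenyl ring → arene.
Distinct types present: alkene, amide, anhydride, arene, sulfide.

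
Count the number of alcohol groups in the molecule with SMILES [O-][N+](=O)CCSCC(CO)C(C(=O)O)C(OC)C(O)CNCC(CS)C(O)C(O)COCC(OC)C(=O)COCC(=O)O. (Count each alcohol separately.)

4

–NO2 on carbon → nitro group.
C–S–C linkage → sulfide (thioether).
pendant –CH2OH on an sp³ backbone C → alcohol.
pendant –COOH: carbonyl C bonded to C and –OH → carboxylic acid.
pendant –OCH3: C–O–C with sp³ C, no adjacent C=O → ether.
–OH on an sp³ carbon → alcohol (secondary).
C–N–C with sp³ carbons and no adjacent C=O → amine (secondary).
pendant –CH2SH → thiol.
–OH on an sp³ carbon → alcohol (secondary).
–OH on an sp³ carbon → alcohol (secondary).
C–O–C with sp³ carbons on both sides and no adjacent C=O → ether.
pendant –OCH3: C–O–C with sp³ C, no adjacent C=O → ether.
–C(=O)– with carbon on both sides → ketone.
C–O–C with sp³ carbons on both sides and no adjacent C=O → ether.
–COOH: carbonyl C bonded to –OH and C → carboxylic acid (the –OH is not a separate alcohol).
Alcohol appears at: CH(CH2OH), CH(OH), CH(OH), CH(OH) → 4.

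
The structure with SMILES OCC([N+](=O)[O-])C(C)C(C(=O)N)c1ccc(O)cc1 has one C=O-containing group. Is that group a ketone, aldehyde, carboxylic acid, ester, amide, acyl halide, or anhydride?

The carbonyl is in the CH(CONH2) segment: pendant –CONH2: carbonyl C bonded to C and N → amide.

amide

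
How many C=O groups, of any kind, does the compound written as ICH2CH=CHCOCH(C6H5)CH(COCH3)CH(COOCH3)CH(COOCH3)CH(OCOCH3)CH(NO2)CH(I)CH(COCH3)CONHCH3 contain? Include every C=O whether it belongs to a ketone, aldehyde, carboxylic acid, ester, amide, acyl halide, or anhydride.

7

CO: ketone, 1 C=O (running total 1).
CH(COCH3): ketone, 1 C=O (running total 2).
CH(COOCH3): ester, 1 C=O (running total 3).
CH(COOCH3): ester, 1 C=O (running total 4).
CH(OCOCH3): ester, 1 C=O (running total 5).
CH(COCH3): ketone, 1 C=O (running total 6).
CONHCH3: amide, 1 C=O (running total 7).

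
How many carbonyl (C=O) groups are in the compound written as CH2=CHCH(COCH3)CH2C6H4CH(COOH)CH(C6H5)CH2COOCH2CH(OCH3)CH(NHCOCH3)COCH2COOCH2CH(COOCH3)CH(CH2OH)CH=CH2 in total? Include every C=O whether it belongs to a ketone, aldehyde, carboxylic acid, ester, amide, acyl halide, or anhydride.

7

CH(COCH3): ketone, 1 C=O (running total 1).
CH(COOH): carboxylic acid, 1 C=O (running total 2).
CH2COOCH2: ester, 1 C=O (running total 3).
CH(NHCOCH3): amide, 1 C=O (running total 4).
CO: ketone, 1 C=O (running total 5).
CH2COOCH2: ester, 1 C=O (running total 6).
CH(COOCH3): ester, 1 C=O (running total 7).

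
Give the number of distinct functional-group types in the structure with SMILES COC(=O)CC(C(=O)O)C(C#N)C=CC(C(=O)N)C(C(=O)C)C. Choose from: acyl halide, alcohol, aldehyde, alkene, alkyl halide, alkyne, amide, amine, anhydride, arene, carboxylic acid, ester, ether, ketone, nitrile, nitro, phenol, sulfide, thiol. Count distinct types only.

CH3O–C(=O)–: carbonyl C bonded to C and to –OCH3 → ester (not ketone + ether).
pendant –COOH: carbonyl C bonded to C and –OH → carboxylic acid.
pendant –C≡N: nitrile.
C=C double bond → alkene.
pendant –CONH2: carbonyl C bonded to C and N → amide.
pendant –COCH3: carbonyl C bonded to two carbons → ketone.
Distinct types present: alkene, amide, carboxylic acid, ester, ketone, nitrile.

6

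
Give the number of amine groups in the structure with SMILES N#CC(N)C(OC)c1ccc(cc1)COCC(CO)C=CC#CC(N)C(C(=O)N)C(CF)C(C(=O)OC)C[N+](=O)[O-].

Working along the chain:
  N≡C: N≡C–: carbon triple-bonded to nitrogen → nitrile.
  CH(NH2): –NH2 on an sp³ carbon with no adjacent C=O → amine.
  CH(OCH3): pendant –OCH3: C–O–C with sp³ C, no adjacent C=O → ether.
  C6H4: para-disubstituted benzene ring → arene.
  CH2OCH2: C–O–C with sp³ carbons on both sides and no adjacent C=O → ether.
  CH(CH2OH): pendant –CH2OH on an sp³ backbone C → alcohol.
  CH=CH: C=C double bond → alkene.
  C≡C: C≡C triple bond → alkyne.
  CH(NH2): –NH2 on an sp³ carbon with no adjacent C=O → amine.
  CH(CONH2): pendant –CONH2: carbonyl C bonded to C and N → amide.
  CH(CH2F): pendant –CH2X: halogen on sp³ carbon → alkyl halide.
  CH(COOCH3): pendant –COOCH3: carbonyl C bonded to C and –OCH3 → ester.
  CH2NO2: –NO2 on carbon → nitro group.
Amine appears at: CH(NH2), CH(NH2) → 2.

2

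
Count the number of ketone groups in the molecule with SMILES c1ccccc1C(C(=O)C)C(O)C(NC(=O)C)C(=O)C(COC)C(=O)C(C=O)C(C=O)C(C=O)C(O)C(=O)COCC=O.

Taking each segment in turn:
  C6H5: C6H5– phenyl ring → arene.
  CH(COCH3): pendant –COCH3: carbonyl C bonded to two carbons → ketone.
  CH(OH): –OH on an sp³ carbon → alcohol (secondary).
  CH(NHCOCH3): pendant –NHC(=O)CH3: N bonded to a carbonyl → amide (not amine).
  CO: –C(=O)– with carbon on both sides → ketone.
  CH(CH2OCH3): pendant –CH2OCH3: C–O–C linkage → ether.
  CO: –C(=O)– with carbon on both sides → ketone.
  CH(CHO): pendant –CHO: carbonyl C bonded to C and H → aldehyde.
  CH(CHO): pendant –CHO: carbonyl C bonded to C and H → aldehyde.
  CH(CHO): pendant –CHO: carbonyl C bonded to C and H → aldehyde.
  CH(OH): –OH on an sp³ carbon → alcohol (secondary).
  CO: –C(=O)– with carbon on both sides → ketone.
  CH2OCH2: C–O–C with sp³ carbons on both sides and no adjacent C=O → ether.
  CHO: terminal –CHO: carbonyl C bonded to H and C → aldehyde.
Ketone appears at: CH(COCH3), CO, CO, CO → 4.

4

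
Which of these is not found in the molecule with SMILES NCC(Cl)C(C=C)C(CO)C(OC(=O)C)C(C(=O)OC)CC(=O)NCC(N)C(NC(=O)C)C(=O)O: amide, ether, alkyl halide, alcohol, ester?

ester: present (CH(OCOCH3) — pendant –OC(=O)CH3: an acyloxy group → ester).
alkyl halide: present (CH(Cl) — halogen on an sp³ carbon → alkyl halide).
alcohol: present (CH(CH2OH) — pendant –CH2OH on an sp³ backbone C → alcohol).
amide: present (CH2CONHCH2 — –C(=O)–N– linkage → amide (the N is not an amine)).
ether: absent. In each of CH(OCOCH3) and CH(COOCH3), the C–O–C oxygen is adjacent to a C=O, so it belongs to an ester, not an ether.

ether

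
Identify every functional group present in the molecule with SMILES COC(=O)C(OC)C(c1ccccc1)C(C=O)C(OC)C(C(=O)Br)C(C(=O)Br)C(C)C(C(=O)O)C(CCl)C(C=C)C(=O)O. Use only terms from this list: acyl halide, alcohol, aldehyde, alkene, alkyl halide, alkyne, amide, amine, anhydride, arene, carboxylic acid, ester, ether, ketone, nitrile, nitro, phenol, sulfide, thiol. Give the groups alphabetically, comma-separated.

acyl halide, aldehyde, alkene, alkyl halide, arene, carboxylic acid, ester, ether

Working along the chain:
  CH3OOC: CH3O–C(=O)–: carbonyl C bonded to C and to –OCH3 → ester (not ketone + ether).
  CH(OCH3): pendant –OCH3: C–O–C with sp³ C, no adjacent C=O → ether.
  CH(C6H5): pendant –C6H5: benzene ring → arene.
  CH(CHO): pendant –CHO: carbonyl C bonded to C and H → aldehyde.
  CH(OCH3): pendant –OCH3: C–O–C with sp³ C, no adjacent C=O → ether.
  CH(COBr): pendant –C(=O)X: carbonyl C bonded to C and halogen → acyl halide.
  CH(COBr): pendant –C(=O)X: carbonyl C bonded to C and halogen → acyl halide.
  CH(COOH): pendant –COOH: carbonyl C bonded to C and –OH → carboxylic acid.
  CH(CH2Cl): pendant –CH2X: halogen on sp³ carbon → alkyl halide.
  CH(CH=CH2): pendant –CH=CH2: C=C double bond → alkene.
  COOH: –COOH: carbonyl C bonded to –OH and C → carboxylic acid (the –OH is not a separate alcohol).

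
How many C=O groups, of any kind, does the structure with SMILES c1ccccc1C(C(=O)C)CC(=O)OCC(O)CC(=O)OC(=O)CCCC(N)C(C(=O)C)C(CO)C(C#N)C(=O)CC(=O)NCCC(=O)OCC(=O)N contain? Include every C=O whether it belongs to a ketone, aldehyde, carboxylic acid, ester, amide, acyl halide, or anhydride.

9

CH(COCH3): ketone, 1 C=O (running total 1).
CH2COOCH2: ester, 1 C=O (running total 2).
CH2CO-O-COCH2: anhydride, 2 C=O (running total 4).
CH(COCH3): ketone, 1 C=O (running total 5).
CO: ketone, 1 C=O (running total 6).
CH2CONHCH2: amide, 1 C=O (running total 7).
CH2COOCH2: ester, 1 C=O (running total 8).
CONH2: amide, 1 C=O (running total 9).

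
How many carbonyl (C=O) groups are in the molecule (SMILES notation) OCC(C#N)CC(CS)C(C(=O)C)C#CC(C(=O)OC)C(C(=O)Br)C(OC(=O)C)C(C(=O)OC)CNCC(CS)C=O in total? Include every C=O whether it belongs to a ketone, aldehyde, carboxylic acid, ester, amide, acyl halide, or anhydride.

CH(COCH3): ketone, 1 C=O (running total 1).
CH(COOCH3): ester, 1 C=O (running total 2).
CH(COBr): acyl halide, 1 C=O (running total 3).
CH(OCOCH3): ester, 1 C=O (running total 4).
CH(COOCH3): ester, 1 C=O (running total 5).
CHO: aldehyde, 1 C=O (running total 6).

6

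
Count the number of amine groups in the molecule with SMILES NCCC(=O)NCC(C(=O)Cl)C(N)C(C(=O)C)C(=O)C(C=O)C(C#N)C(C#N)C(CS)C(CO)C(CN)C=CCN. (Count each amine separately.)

4

Working along the chain:
  H2NCH2: –NH2 on an sp³ carbon with no adjacent C=O → amine.
  CH2CONHCH2: –C(=O)–N– linkage → amide (the N is not an amine).
  CH(COCl): pendant –C(=O)X: carbonyl C bonded to C and halogen → acyl halide.
  CH(NH2): –NH2 on an sp³ carbon with no adjacent C=O → amine.
  CH(COCH3): pendant –COCH3: carbonyl C bonded to two carbons → ketone.
  CO: –C(=O)– with carbon on both sides → ketone.
  CH(CHO): pendant –CHO: carbonyl C bonded to C and H → aldehyde.
  CH(CN): pendant –C≡N: nitrile.
  CH(CN): pendant –C≡N: nitrile.
  CH(CH2SH): pendant –CH2SH → thiol.
  CH(CH2OH): pendant –CH2OH on an sp³ backbone C → alcohol.
  CH(CH2NH2): pendant –CH2NH2: N on sp³ C, no adjacent C=O → amine.
  CH=CH: C=C double bond → alkene.
  CH2NH2: –NH2 on an sp³ carbon with no adjacent C=O → amine.
Amine appears at: H2NCH2, CH(NH2), CH(CH2NH2), CH2NH2 → 4.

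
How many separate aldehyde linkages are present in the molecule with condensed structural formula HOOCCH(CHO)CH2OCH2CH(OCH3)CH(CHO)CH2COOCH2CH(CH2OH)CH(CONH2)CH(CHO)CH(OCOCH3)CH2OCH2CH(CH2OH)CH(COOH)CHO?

Reading the structure from left to right:
  HOOC: –COOH: carbonyl C bonded to –OH and C → carboxylic acid (the –OH is not a separate alcohol).
  CH(CHO): pendant –CHO: carbonyl C bonded to C and H → aldehyde.
  CH2OCH2: C–O–C with sp³ carbons on both sides and no adjacent C=O → ether.
  CH(OCH3): pendant –OCH3: C–O–C with sp³ C, no adjacent C=O → ether.
  CH(CHO): pendant –CHO: carbonyl C bonded to C and H → aldehyde.
  CH2COOCH2: –C(=O)–O–C with C on the carbonyl side → ester.
  CH(CH2OH): pendant –CH2OH on an sp³ backbone C → alcohol.
  CH(CONH2): pendant –CONH2: carbonyl C bonded to C and N → amide.
  CH(CHO): pendant –CHO: carbonyl C bonded to C and H → aldehyde.
  CH(OCOCH3): pendant –OC(=O)CH3: an acyloxy group → ester.
  CH2OCH2: C–O–C with sp³ carbons on both sides and no adjacent C=O → ether.
  CH(CH2OH): pendant –CH2OH on an sp³ backbone C → alcohol.
  CH(COOH): pendant –COOH: carbonyl C bonded to C and –OH → carboxylic acid.
  CHO: terminal –CHO: carbonyl C bonded to H and C → aldehyde.
Aldehyde appears at: CH(CHO), CH(CHO), CH(CHO), CHO → 4.

4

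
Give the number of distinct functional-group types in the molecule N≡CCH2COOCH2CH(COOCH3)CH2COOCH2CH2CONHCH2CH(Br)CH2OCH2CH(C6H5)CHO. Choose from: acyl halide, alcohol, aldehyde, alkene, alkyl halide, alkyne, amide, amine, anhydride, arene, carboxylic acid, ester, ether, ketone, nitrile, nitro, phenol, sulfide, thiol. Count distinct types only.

7

Taking each segment in turn:
  N≡C: N≡C–: carbon triple-bonded to nitrogen → nitrile.
  CH2COOCH2: –C(=O)–O–C with C on the carbonyl side → ester.
  CH(COOCH3): pendant –COOCH3: carbonyl C bonded to C and –OCH3 → ester.
  CH2COOCH2: –C(=O)–O–C with C on the carbonyl side → ester.
  CH2CONHCH2: –C(=O)–N– linkage → amide (the N is not an amine).
  CH(Br): halogen on an sp³ carbon → alkyl halide.
  CH2OCH2: C–O–C with sp³ carbons on both sides and no adjacent C=O → ether.
  CH(C6H5): pendant –C6H5: benzene ring → arene.
  CHO: terminal –CHO: carbonyl C bonded to H and C → aldehyde.
Distinct types present: aldehyde, alkyl halide, amide, arene, ester, ether, nitrile.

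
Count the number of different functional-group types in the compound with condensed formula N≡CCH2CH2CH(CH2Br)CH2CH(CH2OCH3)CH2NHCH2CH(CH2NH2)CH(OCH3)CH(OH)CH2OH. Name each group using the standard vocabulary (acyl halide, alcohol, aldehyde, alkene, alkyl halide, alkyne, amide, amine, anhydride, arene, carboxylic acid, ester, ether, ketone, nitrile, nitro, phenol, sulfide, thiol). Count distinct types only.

5

N≡C–: carbon triple-bonded to nitrogen → nitrile.
pendant –CH2X: halogen on sp³ carbon → alkyl halide.
pendant –CH2OCH3: C–O–C linkage → ether.
C–N–C with sp³ carbons and no adjacent C=O → amine (secondary).
pendant –CH2NH2: N on sp³ C, no adjacent C=O → amine.
pendant –OCH3: C–O–C with sp³ C, no adjacent C=O → ether.
–OH on an sp³ carbon → alcohol (secondary).
–OH on an sp³ carbon → alcohol.
Distinct types present: alcohol, alkyl halide, amine, ether, nitrile.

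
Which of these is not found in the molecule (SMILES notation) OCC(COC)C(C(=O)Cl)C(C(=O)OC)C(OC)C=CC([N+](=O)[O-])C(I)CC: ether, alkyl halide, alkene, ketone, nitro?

ketone

alkyl halide: present (CH(I) — halogen on an sp³ carbon → alkyl halide).
ether: present (CH(CH2OCH3) — pendant –CH2OCH3: C–O–C linkage → ether).
nitro: present (CH(NO2) — –NO2 on an sp³ carbon → nitro (the N=O is not a carbonyl)).
alkene: present (CH=CH — C=C double bond → alkene).
ketone: absent. In CH(COOCH3), the C=O is bonded to an –O–C group, which defines an ester, not a ketone. In CH(COCl), the C=O is bonded to a halogen, which defines an acyl halide, not a ketone.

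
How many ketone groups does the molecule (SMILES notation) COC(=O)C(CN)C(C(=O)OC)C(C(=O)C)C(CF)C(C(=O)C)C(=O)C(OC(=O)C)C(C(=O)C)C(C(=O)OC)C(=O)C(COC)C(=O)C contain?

6

Taking each segment in turn:
  CH3OOC: CH3O–C(=O)–: carbonyl C bonded to C and to –OCH3 → ester (not ketone + ether).
  CH(CH2NH2): pendant –CH2NH2: N on sp³ C, no adjacent C=O → amine.
  CH(COOCH3): pendant –COOCH3: carbonyl C bonded to C and –OCH3 → ester.
  CH(COCH3): pendant –COCH3: carbonyl C bonded to two carbons → ketone.
  CH(CH2F): pendant –CH2X: halogen on sp³ carbon → alkyl halide.
  CH(COCH3): pendant –COCH3: carbonyl C bonded to two carbons → ketone.
  CO: –C(=O)– with carbon on both sides → ketone.
  CH(OCOCH3): pendant –OC(=O)CH3: an acyloxy group → ester.
  CH(COCH3): pendant –COCH3: carbonyl C bonded to two carbons → ketone.
  CH(COOCH3): pendant –COOCH3: carbonyl C bonded to C and –OCH3 → ester.
  CO: –C(=O)– with carbon on both sides → ketone.
  CH(CH2OCH3): pendant –CH2OCH3: C–O–C linkage → ether.
  CO: –C(=O)– with carbon on both sides → ketone.
Ketone appears at: CH(COCH3), CH(COCH3), CO, CH(COCH3), CO, CO → 6.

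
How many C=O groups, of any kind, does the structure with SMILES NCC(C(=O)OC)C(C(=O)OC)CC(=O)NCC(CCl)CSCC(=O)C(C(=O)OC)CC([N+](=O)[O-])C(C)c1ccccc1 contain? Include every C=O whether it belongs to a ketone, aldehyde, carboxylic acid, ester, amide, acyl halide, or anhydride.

5

CH(COOCH3): ester, 1 C=O (running total 1).
CH(COOCH3): ester, 1 C=O (running total 2).
CH2CONHCH2: amide, 1 C=O (running total 3).
CO: ketone, 1 C=O (running total 4).
CH(COOCH3): ester, 1 C=O (running total 5).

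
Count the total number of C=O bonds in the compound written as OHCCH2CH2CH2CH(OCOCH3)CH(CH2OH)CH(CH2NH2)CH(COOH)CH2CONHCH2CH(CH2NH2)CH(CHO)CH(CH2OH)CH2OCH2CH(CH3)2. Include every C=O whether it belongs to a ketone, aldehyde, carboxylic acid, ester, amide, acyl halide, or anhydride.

5

OHC: aldehyde, 1 C=O (running total 1).
CH(OCOCH3): ester, 1 C=O (running total 2).
CH(COOH): carboxylic acid, 1 C=O (running total 3).
CH2CONHCH2: amide, 1 C=O (running total 4).
CH(CHO): aldehyde, 1 C=O (running total 5).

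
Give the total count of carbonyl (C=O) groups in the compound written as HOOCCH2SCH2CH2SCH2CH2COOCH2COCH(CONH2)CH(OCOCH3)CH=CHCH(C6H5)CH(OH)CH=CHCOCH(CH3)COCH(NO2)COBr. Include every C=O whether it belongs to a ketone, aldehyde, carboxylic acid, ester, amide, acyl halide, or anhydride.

HOOC: carboxylic acid, 1 C=O (running total 1).
CH2COOCH2: ester, 1 C=O (running total 2).
CO: ketone, 1 C=O (running total 3).
CH(CONH2): amide, 1 C=O (running total 4).
CH(OCOCH3): ester, 1 C=O (running total 5).
CO: ketone, 1 C=O (running total 6).
CO: ketone, 1 C=O (running total 7).
COBr: acyl halide, 1 C=O (running total 8).

8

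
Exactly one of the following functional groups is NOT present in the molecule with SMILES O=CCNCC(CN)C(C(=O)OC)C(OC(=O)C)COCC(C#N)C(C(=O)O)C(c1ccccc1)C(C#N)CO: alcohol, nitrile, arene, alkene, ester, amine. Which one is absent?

alkene

alcohol: present (CH2OH — –OH on an sp³ carbon → alcohol).
nitrile: present (CH(CN) — pendant –C≡N: nitrile).
ester: present (CH(COOCH3) — pendant –COOCH3: carbonyl C bonded to C and –OCH3 → ester).
amine: present (CH2NHCH2 — C–N–C with sp³ carbons and no adjacent C=O → amine (secondary)).
arene: present (CH(C6H5) — pendant –C6H5: benzene ring → arene).
alkene: absent. In CH(C6H5), the C=C units are part of an aromatic ring, which is an arene, not an isolated alkene.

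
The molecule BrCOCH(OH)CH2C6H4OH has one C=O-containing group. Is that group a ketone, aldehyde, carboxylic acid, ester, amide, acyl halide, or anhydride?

The carbonyl is in the BrCO segment: –C(=O)Br: carbonyl C bonded to C and to a halogen → acyl halide (not alkyl halide).

acyl halide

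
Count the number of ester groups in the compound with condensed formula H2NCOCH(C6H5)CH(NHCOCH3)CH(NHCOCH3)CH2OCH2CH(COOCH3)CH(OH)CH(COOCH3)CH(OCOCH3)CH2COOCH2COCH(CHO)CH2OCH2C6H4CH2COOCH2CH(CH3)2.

5

Taking each segment in turn:
  H2NCO: –C(=O)NH2: carbonyl C bonded to C and to N → amide (the N is not a separate amine).
  CH(C6H5): pendant –C6H5: benzene ring → arene.
  CH(NHCOCH3): pendant –NHC(=O)CH3: N bonded to a carbonyl → amide (not amine).
  CH(NHCOCH3): pendant –NHC(=O)CH3: N bonded to a carbonyl → amide (not amine).
  CH2OCH2: C–O–C with sp³ carbons on both sides and no adjacent C=O → ether.
  CH(COOCH3): pendant –COOCH3: carbonyl C bonded to C and –OCH3 → ester.
  CH(OH): –OH on an sp³ carbon → alcohol (secondary).
  CH(COOCH3): pendant –COOCH3: carbonyl C bonded to C and –OCH3 → ester.
  CH(OCOCH3): pendant –OC(=O)CH3: an acyloxy group → ester.
  CH2COOCH2: –C(=O)–O–C with C on the carbonyl side → ester.
  CO: –C(=O)– with carbon on both sides → ketone.
  CH(CHO): pendant –CHO: carbonyl C bonded to C and H → aldehyde.
  CH2OCH2: C–O–C with sp³ carbons on both sides and no adjacent C=O → ether.
  C6H4: para-disubstituted benzene ring → arene.
  CH2COOCH2: –C(=O)–O–C with C on the carbonyl side → ester.
Ester appears at: CH(COOCH3), CH(COOCH3), CH(OCOCH3), CH2COOCH2, CH2COOCH2 → 5.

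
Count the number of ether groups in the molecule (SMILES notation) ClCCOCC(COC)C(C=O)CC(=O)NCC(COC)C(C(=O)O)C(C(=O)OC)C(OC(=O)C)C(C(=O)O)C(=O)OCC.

halogen on an sp³ carbon → alkyl halide.
C–O–C with sp³ carbons on both sides and no adjacent C=O → ether.
pendant –CH2OCH3: C–O–C linkage → ether.
pendant –CHO: carbonyl C bonded to C and H → aldehyde.
–C(=O)–N– linkage → amide (the N is not an amine).
pendant –CH2OCH3: C–O–C linkage → ether.
pendant –COOH: carbonyl C bonded to C and –OH → carboxylic acid.
pendant –COOCH3: carbonyl C bonded to C and –OCH3 → ester.
pendant –OC(=O)CH3: an acyloxy group → ester.
pendant –COOH: carbonyl C bonded to C and –OH → carboxylic acid.
–C(=O)OCH2CH3: carbonyl C bonded to C and to –OEt → ester.
Ether appears at: CH2OCH2, CH(CH2OCH3), CH(CH2OCH3) → 3.

3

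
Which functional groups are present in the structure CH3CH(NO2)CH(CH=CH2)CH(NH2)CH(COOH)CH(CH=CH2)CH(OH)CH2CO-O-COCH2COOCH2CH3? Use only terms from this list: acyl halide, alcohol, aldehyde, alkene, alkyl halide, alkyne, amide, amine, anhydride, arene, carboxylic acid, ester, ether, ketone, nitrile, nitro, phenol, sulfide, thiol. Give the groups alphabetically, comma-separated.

alcohol, alkene, amine, anhydride, carboxylic acid, ester, nitro

Working along the chain:
  CH(NO2): –NO2 on an sp³ carbon → nitro (the N=O is not a carbonyl).
  CH(CH=CH2): pendant –CH=CH2: C=C double bond → alkene.
  CH(NH2): –NH2 on an sp³ carbon with no adjacent C=O → amine.
  CH(COOH): pendant –COOH: carbonyl C bonded to C and –OH → carboxylic acid.
  CH(CH=CH2): pendant –CH=CH2: C=C double bond → alkene.
  CH(OH): –OH on an sp³ carbon → alcohol (secondary).
  CH2CO-O-COCH2: two acyl groups sharing one oxygen, –C(=O)–O–C(=O)– → anhydride.
  COOCH2CH3: –C(=O)OCH2CH3: carbonyl C bonded to C and to –OEt → ester.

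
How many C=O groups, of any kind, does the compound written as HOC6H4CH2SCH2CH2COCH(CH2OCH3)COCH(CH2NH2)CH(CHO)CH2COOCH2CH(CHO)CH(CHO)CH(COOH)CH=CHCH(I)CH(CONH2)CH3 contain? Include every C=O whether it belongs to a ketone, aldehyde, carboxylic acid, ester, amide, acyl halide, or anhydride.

8

CO: ketone, 1 C=O (running total 1).
CO: ketone, 1 C=O (running total 2).
CH(CHO): aldehyde, 1 C=O (running total 3).
CH2COOCH2: ester, 1 C=O (running total 4).
CH(CHO): aldehyde, 1 C=O (running total 5).
CH(CHO): aldehyde, 1 C=O (running total 6).
CH(COOH): carboxylic acid, 1 C=O (running total 7).
CH(CONH2): amide, 1 C=O (running total 8).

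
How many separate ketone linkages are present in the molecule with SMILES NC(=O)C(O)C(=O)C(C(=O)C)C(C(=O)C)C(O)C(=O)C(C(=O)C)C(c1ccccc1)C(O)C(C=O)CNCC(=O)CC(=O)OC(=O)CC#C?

6

–C(=O)NH2: carbonyl C bonded to C and to N → amide (the N is not a separate amine).
–OH on an sp³ carbon → alcohol (secondary).
–C(=O)– with carbon on both sides → ketone.
pendant –COCH3: carbonyl C bonded to two carbons → ketone.
pendant –COCH3: carbonyl C bonded to two carbons → ketone.
–OH on an sp³ carbon → alcohol (secondary).
–C(=O)– with carbon on both sides → ketone.
pendant –COCH3: carbonyl C bonded to two carbons → ketone.
pendant –C6H5: benzene ring → arene.
–OH on an sp³ carbon → alcohol (secondary).
pendant –CHO: carbonyl C bonded to C and H → aldehyde.
C–N–C with sp³ carbons and no adjacent C=O → amine (secondary).
–C(=O)– with carbon on both sides → ketone.
two acyl groups sharing one oxygen, –C(=O)–O–C(=O)– → anhydride.
C≡C triple bond → alkyne.
Ketone appears at: CO, CH(COCH3), CH(COCH3), CO, CH(COCH3), CO → 6.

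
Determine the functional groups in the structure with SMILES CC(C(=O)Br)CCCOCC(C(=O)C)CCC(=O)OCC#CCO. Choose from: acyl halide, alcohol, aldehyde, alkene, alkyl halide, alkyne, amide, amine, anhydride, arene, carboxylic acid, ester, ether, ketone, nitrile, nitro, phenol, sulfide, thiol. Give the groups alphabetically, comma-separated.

Taking each segment in turn:
  CH(COBr): pendant –C(=O)X: carbonyl C bonded to C and halogen → acyl halide.
  CH2OCH2: C–O–C with sp³ carbons on both sides and no adjacent C=O → ether.
  CH(COCH3): pendant –COCH3: carbonyl C bonded to two carbons → ketone.
  CH2COOCH2: –C(=O)–O–C with C on the carbonyl side → ester.
  C≡C: C≡C triple bond → alkyne.
  CH2OH: –OH on an sp³ carbon → alcohol.

acyl halide, alcohol, alkyne, ester, ether, ketone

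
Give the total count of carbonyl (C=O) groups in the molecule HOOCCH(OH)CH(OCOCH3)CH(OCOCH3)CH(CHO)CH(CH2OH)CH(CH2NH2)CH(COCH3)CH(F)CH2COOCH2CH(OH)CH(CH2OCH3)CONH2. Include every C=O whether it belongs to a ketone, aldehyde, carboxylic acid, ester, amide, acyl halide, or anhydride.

HOOC: carboxylic acid, 1 C=O (running total 1).
CH(OCOCH3): ester, 1 C=O (running total 2).
CH(OCOCH3): ester, 1 C=O (running total 3).
CH(CHO): aldehyde, 1 C=O (running total 4).
CH(COCH3): ketone, 1 C=O (running total 5).
CH2COOCH2: ester, 1 C=O (running total 6).
CONH2: amide, 1 C=O (running total 7).

7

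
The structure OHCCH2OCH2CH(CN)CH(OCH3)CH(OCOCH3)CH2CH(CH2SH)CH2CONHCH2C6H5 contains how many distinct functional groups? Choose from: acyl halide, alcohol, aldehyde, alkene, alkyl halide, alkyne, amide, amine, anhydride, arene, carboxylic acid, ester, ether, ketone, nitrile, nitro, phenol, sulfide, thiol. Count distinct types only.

7

Reading the structure from left to right:
  OHC: terminal –CHO: carbonyl C bonded to H and C → aldehyde.
  CH2OCH2: C–O–C with sp³ carbons on both sides and no adjacent C=O → ether.
  CH(CN): pendant –C≡N: nitrile.
  CH(OCH3): pendant –OCH3: C–O–C with sp³ C, no adjacent C=O → ether.
  CH(OCOCH3): pendant –OC(=O)CH3: an acyloxy group → ester.
  CH(CH2SH): pendant –CH2SH → thiol.
  CH2CONHCH2: –C(=O)–N– linkage → amide (the N is not an amine).
  C6H5: –C6H5 phenyl ring → arene.
Distinct types present: aldehyde, amide, arene, ester, ether, nitrile, thiol.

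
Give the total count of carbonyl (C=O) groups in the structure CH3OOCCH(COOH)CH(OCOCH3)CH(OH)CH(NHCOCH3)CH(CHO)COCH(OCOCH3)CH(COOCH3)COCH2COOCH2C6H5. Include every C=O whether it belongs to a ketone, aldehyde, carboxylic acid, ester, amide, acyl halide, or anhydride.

CH3OOC: ester, 1 C=O (running total 1).
CH(COOH): carboxylic acid, 1 C=O (running total 2).
CH(OCOCH3): ester, 1 C=O (running total 3).
CH(NHCOCH3): amide, 1 C=O (running total 4).
CH(CHO): aldehyde, 1 C=O (running total 5).
CO: ketone, 1 C=O (running total 6).
CH(OCOCH3): ester, 1 C=O (running total 7).
CH(COOCH3): ester, 1 C=O (running total 8).
CO: ketone, 1 C=O (running total 9).
CH2COOCH2: ester, 1 C=O (running total 10).

10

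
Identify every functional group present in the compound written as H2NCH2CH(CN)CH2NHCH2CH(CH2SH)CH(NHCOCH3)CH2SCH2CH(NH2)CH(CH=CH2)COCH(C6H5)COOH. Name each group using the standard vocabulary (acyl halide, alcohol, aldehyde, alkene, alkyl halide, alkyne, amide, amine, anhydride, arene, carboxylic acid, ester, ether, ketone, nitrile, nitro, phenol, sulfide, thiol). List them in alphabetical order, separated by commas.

alkene, amide, amine, arene, carboxylic acid, ketone, nitrile, sulfide, thiol

–NH2 on an sp³ carbon with no adjacent C=O → amine.
pendant –C≡N: nitrile.
C–N–C with sp³ carbons and no adjacent C=O → amine (secondary).
pendant –CH2SH → thiol.
pendant –NHC(=O)CH3: N bonded to a carbonyl → amide (not amine).
C–S–C linkage → sulfide (thioether).
–NH2 on an sp³ carbon with no adjacent C=O → amine.
pendant –CH=CH2: C=C double bond → alkene.
–C(=O)– with carbon on both sides → ketone.
pendant –C6H5: benzene ring → arene.
–COOH: carbonyl C bonded to –OH and C → carboxylic acid (the –OH is not a separate alcohol).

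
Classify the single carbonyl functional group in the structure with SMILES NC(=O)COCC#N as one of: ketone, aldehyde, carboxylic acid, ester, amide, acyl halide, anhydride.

amide

The carbonyl is in the H2NCO segment: –C(=O)NH2: carbonyl C bonded to C and to N → amide (the N is not a separate amine).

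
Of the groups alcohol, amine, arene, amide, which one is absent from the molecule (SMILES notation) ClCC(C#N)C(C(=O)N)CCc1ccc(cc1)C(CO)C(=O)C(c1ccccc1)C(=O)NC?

arene: present (C6H4 — para-disubstituted benzene ring → arene).
alcohol: present (CH(CH2OH) — pendant –CH2OH on an sp³ backbone C → alcohol).
amide: present (CH(CONH2) — pendant –CONH2: carbonyl C bonded to C and N → amide).
amine: absent. In each of CH(CONH2) and CONHCH3, the nitrogen is bonded directly to a carbonyl carbon, making it part of an amide, not a free amine.

amine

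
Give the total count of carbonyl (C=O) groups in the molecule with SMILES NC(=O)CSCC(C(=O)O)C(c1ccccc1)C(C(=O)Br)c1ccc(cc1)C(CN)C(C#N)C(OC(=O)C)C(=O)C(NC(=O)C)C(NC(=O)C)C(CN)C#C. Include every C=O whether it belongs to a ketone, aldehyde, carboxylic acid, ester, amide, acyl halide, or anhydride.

7

H2NCO: amide, 1 C=O (running total 1).
CH(COOH): carboxylic acid, 1 C=O (running total 2).
CH(COBr): acyl halide, 1 C=O (running total 3).
CH(OCOCH3): ester, 1 C=O (running total 4).
CO: ketone, 1 C=O (running total 5).
CH(NHCOCH3): amide, 1 C=O (running total 6).
CH(NHCOCH3): amide, 1 C=O (running total 7).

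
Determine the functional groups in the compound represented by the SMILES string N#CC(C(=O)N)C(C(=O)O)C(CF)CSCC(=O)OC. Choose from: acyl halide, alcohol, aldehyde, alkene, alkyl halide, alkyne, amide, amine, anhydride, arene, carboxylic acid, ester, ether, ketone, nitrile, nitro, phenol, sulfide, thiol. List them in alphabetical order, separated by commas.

Taking each segment in turn:
  N≡C: N≡C–: carbon triple-bonded to nitrogen → nitrile.
  CH(CONH2): pendant –CONH2: carbonyl C bonded to C and N → amide.
  CH(COOH): pendant –COOH: carbonyl C bonded to C and –OH → carboxylic acid.
  CH(CH2F): pendant –CH2X: halogen on sp³ carbon → alkyl halide.
  CH2SCH2: C–S–C linkage → sulfide (thioether).
  COOCH3: –C(=O)OCH3: carbonyl C bonded to C and to –OCH3 → ester (not ketone + ether).

alkyl halide, amide, carboxylic acid, ester, nitrile, sulfide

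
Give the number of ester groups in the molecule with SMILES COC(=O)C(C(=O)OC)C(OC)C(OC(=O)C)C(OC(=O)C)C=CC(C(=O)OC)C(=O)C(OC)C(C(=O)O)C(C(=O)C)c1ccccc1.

5

CH3O–C(=O)–: carbonyl C bonded to C and to –OCH3 → ester (not ketone + ether).
pendant –COOCH3: carbonyl C bonded to C and –OCH3 → ester.
pendant –OCH3: C–O–C with sp³ C, no adjacent C=O → ether.
pendant –OC(=O)CH3: an acyloxy group → ester.
pendant –OC(=O)CH3: an acyloxy group → ester.
C=C double bond → alkene.
pendant –COOCH3: carbonyl C bonded to C and –OCH3 → ester.
–C(=O)– with carbon on both sides → ketone.
pendant –OCH3: C–O–C with sp³ C, no adjacent C=O → ether.
pendant –COOH: carbonyl C bonded to C and –OH → carboxylic acid.
pendant –COCH3: carbonyl C bonded to two carbons → ketone.
–C6H5 phenyl ring → arene.
Ester appears at: CH3OOC, CH(COOCH3), CH(OCOCH3), CH(OCOCH3), CH(COOCH3) → 5.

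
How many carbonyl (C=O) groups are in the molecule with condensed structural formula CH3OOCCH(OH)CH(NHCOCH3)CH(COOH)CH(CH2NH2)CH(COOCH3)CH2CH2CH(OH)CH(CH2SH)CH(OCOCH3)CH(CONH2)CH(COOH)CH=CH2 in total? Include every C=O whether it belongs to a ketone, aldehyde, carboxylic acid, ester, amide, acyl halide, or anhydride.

7

CH3OOC: ester, 1 C=O (running total 1).
CH(NHCOCH3): amide, 1 C=O (running total 2).
CH(COOH): carboxylic acid, 1 C=O (running total 3).
CH(COOCH3): ester, 1 C=O (running total 4).
CH(OCOCH3): ester, 1 C=O (running total 5).
CH(CONH2): amide, 1 C=O (running total 6).
CH(COOH): carboxylic acid, 1 C=O (running total 7).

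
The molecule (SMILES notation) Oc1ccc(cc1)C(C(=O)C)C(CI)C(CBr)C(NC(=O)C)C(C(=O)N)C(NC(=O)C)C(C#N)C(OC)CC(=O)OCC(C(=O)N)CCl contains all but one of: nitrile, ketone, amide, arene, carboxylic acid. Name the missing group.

carboxylic acid

nitrile: present (CH(CN) — pendant –C≡N: nitrile).
amide: present (CH(NHCOCH3) — pendant –NHC(=O)CH3: N bonded to a carbonyl → amide (not amine)).
arene: present (HOC6H4 — –OH attached directly to an aromatic ring → phenol (not alcohol); the ring itself is an arene).
ketone: present (CH(COCH3) — pendant –COCH3: carbonyl C bonded to two carbons → ketone).
carboxylic acid: absent. In CH2COOCH2, the acyl oxygen is bonded to carbon (–O–C), not to H, so this is an ester. In each of CH(NHCOCH3) and CH(CONH2), the carbonyl is bonded to nitrogen, not to –OH; that is an amide.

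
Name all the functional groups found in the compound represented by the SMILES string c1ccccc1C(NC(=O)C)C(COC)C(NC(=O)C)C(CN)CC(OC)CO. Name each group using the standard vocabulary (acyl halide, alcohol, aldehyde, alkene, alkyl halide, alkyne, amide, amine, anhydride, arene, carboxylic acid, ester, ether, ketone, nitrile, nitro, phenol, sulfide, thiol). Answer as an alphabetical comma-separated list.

Taking each segment in turn:
  C6H5: C6H5– phenyl ring → arene.
  CH(NHCOCH3): pendant –NHC(=O)CH3: N bonded to a carbonyl → amide (not amine).
  CH(CH2OCH3): pendant –CH2OCH3: C–O–C linkage → ether.
  CH(NHCOCH3): pendant –NHC(=O)CH3: N bonded to a carbonyl → amide (not amine).
  CH(CH2NH2): pendant –CH2NH2: N on sp³ C, no adjacent C=O → amine.
  CH(OCH3): pendant –OCH3: C–O–C with sp³ C, no adjacent C=O → ether.
  CH2OH: –OH on an sp³ carbon → alcohol.

alcohol, amide, amine, arene, ether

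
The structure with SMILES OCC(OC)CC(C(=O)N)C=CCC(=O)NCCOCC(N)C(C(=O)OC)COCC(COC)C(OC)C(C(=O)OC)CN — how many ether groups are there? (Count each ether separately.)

5

HO– on an sp³ carbon → alcohol.
pendant –OCH3: C–O–C with sp³ C, no adjacent C=O → ether.
pendant –CONH2: carbonyl C bonded to C and N → amide.
C=C double bond → alkene.
–C(=O)–N– linkage → amide (the N is not an amine).
C–O–C with sp³ carbons on both sides and no adjacent C=O → ether.
–NH2 on an sp³ carbon with no adjacent C=O → amine.
pendant –COOCH3: carbonyl C bonded to C and –OCH3 → ester.
C–O–C with sp³ carbons on both sides and no adjacent C=O → ether.
pendant –CH2OCH3: C–O–C linkage → ether.
pendant –OCH3: C–O–C with sp³ C, no adjacent C=O → ether.
pendant –COOCH3: carbonyl C bonded to C and –OCH3 → ester.
–NH2 on an sp³ carbon with no adjacent C=O → amine.
Ether appears at: CH(OCH3), CH2OCH2, CH2OCH2, CH(CH2OCH3), CH(OCH3) → 5.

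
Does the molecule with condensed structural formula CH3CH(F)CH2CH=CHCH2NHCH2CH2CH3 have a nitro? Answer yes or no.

Taking each segment in turn:
  CH(F): halogen on an sp³ carbon → alkyl halide.
  CH=CH: C=C double bond → alkene.
  CH2NHCH2: C–N–C with sp³ carbons and no adjacent C=O → amine (secondary).
The groups actually present are: alkene, alkyl halide, amine.

no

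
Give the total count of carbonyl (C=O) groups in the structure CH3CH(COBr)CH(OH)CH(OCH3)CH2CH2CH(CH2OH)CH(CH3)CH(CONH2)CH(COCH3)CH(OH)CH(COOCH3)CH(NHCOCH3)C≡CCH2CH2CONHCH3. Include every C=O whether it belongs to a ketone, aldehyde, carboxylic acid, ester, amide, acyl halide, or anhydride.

6

CH(COBr): acyl halide, 1 C=O (running total 1).
CH(CONH2): amide, 1 C=O (running total 2).
CH(COCH3): ketone, 1 C=O (running total 3).
CH(COOCH3): ester, 1 C=O (running total 4).
CH(NHCOCH3): amide, 1 C=O (running total 5).
CONHCH3: amide, 1 C=O (running total 6).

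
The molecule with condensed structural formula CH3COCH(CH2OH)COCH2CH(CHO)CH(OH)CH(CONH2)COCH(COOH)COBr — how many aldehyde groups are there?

1

–C(=O)– with carbon on both sides → ketone.
pendant –CH2OH on an sp³ backbone C → alcohol.
–C(=O)– with carbon on both sides → ketone.
pendant –CHO: carbonyl C bonded to C and H → aldehyde.
–OH on an sp³ carbon → alcohol (secondary).
pendant –CONH2: carbonyl C bonded to C and N → amide.
–C(=O)– with carbon on both sides → ketone.
pendant –COOH: carbonyl C bonded to C and –OH → carboxylic acid.
–C(=O)Br: carbonyl C bonded to C and to a halogen → acyl halide (not alkyl halide).
Aldehyde appears at: CH(CHO) → 1.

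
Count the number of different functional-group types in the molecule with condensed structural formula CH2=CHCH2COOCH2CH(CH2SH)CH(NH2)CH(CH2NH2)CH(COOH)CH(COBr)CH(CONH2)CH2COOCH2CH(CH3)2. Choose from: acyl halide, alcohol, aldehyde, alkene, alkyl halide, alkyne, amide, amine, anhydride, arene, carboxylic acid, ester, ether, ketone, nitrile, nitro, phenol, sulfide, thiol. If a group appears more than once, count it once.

Reading the structure from left to right:
  CH2=CH: C=C double bond → alkene.
  CH2COOCH2: –C(=O)–O–C with C on the carbonyl side → ester.
  CH(CH2SH): pendant –CH2SH → thiol.
  CH(NH2): –NH2 on an sp³ carbon with no adjacent C=O → amine.
  CH(CH2NH2): pendant –CH2NH2: N on sp³ C, no adjacent C=O → amine.
  CH(COOH): pendant –COOH: carbonyl C bonded to C and –OH → carboxylic acid.
  CH(COBr): pendant –C(=O)X: carbonyl C bonded to C and halogen → acyl halide.
  CH(CONH2): pendant –CONH2: carbonyl C bonded to C and N → amide.
  CH2COOCH2: –C(=O)–O–C with C on the carbonyl side → ester.
Distinct types present: acyl halide, alkene, amide, amine, carboxylic acid, ester, thiol.

7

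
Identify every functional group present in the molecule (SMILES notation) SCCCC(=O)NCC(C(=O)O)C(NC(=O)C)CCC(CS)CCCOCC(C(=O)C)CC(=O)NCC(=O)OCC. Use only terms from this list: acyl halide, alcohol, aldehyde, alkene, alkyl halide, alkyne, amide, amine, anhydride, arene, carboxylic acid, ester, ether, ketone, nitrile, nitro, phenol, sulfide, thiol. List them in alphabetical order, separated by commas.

Working along the chain:
  HSCH2: –SH on an sp³ carbon → thiol.
  CH2CONHCH2: –C(=O)–N– linkage → amide (the N is not an amine).
  CH(COOH): pendant –COOH: carbonyl C bonded to C and –OH → carboxylic acid.
  CH(NHCOCH3): pendant –NHC(=O)CH3: N bonded to a carbonyl → amide (not amine).
  CH(CH2SH): pendant –CH2SH → thiol.
  CH2OCH2: C–O–C with sp³ carbons on both sides and no adjacent C=O → ether.
  CH(COCH3): pendant –COCH3: carbonyl C bonded to two carbons → ketone.
  CH2CONHCH2: –C(=O)–N– linkage → amide (the N is not an amine).
  COOCH2CH3: –C(=O)OCH2CH3: carbonyl C bonded to C and to –OEt → ester.

amide, carboxylic acid, ester, ether, ketone, thiol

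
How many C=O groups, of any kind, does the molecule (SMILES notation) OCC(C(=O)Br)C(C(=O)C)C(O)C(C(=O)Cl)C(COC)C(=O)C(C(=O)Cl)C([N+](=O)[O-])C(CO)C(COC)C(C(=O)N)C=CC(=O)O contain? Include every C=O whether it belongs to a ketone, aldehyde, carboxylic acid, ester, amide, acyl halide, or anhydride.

CH(COBr): acyl halide, 1 C=O (running total 1).
CH(COCH3): ketone, 1 C=O (running total 2).
CH(COCl): acyl halide, 1 C=O (running total 3).
CO: ketone, 1 C=O (running total 4).
CH(COCl): acyl halide, 1 C=O (running total 5).
CH(CONH2): amide, 1 C=O (running total 6).
COOH: carboxylic acid, 1 C=O (running total 7).

7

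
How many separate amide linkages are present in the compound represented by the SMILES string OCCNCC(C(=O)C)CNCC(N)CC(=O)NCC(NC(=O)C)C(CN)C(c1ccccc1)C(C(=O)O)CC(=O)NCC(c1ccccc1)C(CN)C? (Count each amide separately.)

Reading the structure from left to right:
  HOCH2: HO– on an sp³ carbon → alcohol.
  CH2NHCH2: C–N–C with sp³ carbons and no adjacent C=O → amine (secondary).
  CH(COCH3): pendant –COCH3: carbonyl C bonded to two carbons → ketone.
  CH2NHCH2: C–N–C with sp³ carbons and no adjacent C=O → amine (secondary).
  CH(NH2): –NH2 on an sp³ carbon with no adjacent C=O → amine.
  CH2CONHCH2: –C(=O)–N– linkage → amide (the N is not an amine).
  CH(NHCOCH3): pendant –NHC(=O)CH3: N bonded to a carbonyl → amide (not amine).
  CH(CH2NH2): pendant –CH2NH2: N on sp³ C, no adjacent C=O → amine.
  CH(C6H5): pendant –C6H5: benzene ring → arene.
  CH(COOH): pendant –COOH: carbonyl C bonded to C and –OH → carboxylic acid.
  CH2CONHCH2: –C(=O)–N– linkage → amide (the N is not an amine).
  CH(C6H5): pendant –C6H5: benzene ring → arene.
  CH(CH2NH2): pendant –CH2NH2: N on sp³ C, no adjacent C=O → amine.
Amide appears at: CH2CONHCH2, CH(NHCOCH3), CH2CONHCH2 → 3.

3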